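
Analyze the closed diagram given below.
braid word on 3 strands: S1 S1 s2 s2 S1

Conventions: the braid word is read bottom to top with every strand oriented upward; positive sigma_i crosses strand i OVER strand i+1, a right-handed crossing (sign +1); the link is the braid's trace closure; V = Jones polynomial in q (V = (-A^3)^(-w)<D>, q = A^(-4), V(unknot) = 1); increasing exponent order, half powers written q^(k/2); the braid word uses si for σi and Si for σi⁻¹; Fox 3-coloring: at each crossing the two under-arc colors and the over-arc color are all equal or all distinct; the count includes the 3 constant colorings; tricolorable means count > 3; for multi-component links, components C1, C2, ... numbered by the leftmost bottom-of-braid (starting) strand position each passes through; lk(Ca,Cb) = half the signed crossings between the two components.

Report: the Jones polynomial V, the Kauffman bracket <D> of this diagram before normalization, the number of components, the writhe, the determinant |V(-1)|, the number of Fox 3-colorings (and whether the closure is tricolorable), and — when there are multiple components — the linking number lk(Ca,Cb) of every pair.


V(q) = q^(-7/2) - q^(-5/2) + q^(-3/2) - 2q^(-1/2) - q^(3/2)
bracket: A^-9 + 2A^-1 - A^3 + A^7 - A^11, w = -1
2 components, writhe -1, over 5 crossings
lk(C1,C2) = +1
det 6, colorings 9 of 3^5 — tricolorable
observation: w = -1 (over 5 crossings) is diagram-only; (-A^3)^(1) removes it from V


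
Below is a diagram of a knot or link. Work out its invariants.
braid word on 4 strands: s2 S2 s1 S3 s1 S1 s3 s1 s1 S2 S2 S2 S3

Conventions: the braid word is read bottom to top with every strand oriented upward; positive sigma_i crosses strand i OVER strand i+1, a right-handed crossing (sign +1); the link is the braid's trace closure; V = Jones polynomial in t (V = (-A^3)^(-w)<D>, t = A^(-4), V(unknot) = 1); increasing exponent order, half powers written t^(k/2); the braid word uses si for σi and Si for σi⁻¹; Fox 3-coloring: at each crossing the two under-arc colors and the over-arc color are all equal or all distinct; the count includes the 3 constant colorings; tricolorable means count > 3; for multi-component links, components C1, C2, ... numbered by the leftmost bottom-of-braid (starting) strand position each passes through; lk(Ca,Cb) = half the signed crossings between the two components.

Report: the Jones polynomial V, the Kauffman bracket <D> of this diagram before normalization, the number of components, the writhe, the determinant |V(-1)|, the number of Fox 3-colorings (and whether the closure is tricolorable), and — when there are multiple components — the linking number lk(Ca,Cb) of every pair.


V(t) = -t^-3 + t^-2 - t^-1 + 3 - t + t^2 - t^3
bracket: A^-15 - A^-11 + A^-7 - 3A^-3 + A - A^5 + A^9, w = -1
1 component, writhe -1, over 13 crossings
det 9, colorings 27 of 3^13 — tricolorable
observation: |V(-1)| = 9: so tricolorable, since 3 divides 9


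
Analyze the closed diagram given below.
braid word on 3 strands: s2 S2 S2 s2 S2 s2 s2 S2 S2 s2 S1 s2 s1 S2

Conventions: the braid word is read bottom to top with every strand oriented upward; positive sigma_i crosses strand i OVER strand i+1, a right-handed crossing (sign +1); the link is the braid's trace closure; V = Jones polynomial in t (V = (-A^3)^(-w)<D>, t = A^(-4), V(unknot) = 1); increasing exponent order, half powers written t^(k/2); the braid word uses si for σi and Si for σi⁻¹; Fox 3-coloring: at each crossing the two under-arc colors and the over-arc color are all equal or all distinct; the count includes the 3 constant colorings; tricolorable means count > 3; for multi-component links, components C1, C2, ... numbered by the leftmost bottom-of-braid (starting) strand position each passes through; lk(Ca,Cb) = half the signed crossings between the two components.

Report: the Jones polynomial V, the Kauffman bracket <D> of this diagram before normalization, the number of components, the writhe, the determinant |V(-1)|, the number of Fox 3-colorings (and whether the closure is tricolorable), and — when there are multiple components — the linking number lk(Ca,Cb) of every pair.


V(t) = 1
bracket: 1, w = 0
1 component, writhe 0, over 14 crossings
det 1, colorings 3 of 3^14 — not tricolorable
observation: det 1 = |V(-1)|; not divisible by 3, so not tricolorable


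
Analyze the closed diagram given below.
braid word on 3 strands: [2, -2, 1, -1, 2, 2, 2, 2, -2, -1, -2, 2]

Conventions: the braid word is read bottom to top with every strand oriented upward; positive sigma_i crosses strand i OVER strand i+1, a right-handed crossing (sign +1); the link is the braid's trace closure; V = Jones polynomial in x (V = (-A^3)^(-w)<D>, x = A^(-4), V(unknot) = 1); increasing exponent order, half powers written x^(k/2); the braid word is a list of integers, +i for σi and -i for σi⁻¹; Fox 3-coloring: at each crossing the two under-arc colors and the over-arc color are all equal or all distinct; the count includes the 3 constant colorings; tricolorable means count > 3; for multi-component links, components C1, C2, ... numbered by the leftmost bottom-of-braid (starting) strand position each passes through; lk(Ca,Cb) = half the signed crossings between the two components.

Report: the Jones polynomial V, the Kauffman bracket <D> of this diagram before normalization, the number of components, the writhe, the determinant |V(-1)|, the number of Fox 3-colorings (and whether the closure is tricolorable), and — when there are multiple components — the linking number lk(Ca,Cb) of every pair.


V = x + x^3 - x^4
<D> = -A^-10 + A^-6 + A^2 (w = +2)
1 component over 12 crossings, w = +2
9 Fox colorings among 3^12, |V(-1)| = 3: tricolorable
why: free reduction leaves σ2 σ2 σ2 σ1⁻¹ of the original 12 letters


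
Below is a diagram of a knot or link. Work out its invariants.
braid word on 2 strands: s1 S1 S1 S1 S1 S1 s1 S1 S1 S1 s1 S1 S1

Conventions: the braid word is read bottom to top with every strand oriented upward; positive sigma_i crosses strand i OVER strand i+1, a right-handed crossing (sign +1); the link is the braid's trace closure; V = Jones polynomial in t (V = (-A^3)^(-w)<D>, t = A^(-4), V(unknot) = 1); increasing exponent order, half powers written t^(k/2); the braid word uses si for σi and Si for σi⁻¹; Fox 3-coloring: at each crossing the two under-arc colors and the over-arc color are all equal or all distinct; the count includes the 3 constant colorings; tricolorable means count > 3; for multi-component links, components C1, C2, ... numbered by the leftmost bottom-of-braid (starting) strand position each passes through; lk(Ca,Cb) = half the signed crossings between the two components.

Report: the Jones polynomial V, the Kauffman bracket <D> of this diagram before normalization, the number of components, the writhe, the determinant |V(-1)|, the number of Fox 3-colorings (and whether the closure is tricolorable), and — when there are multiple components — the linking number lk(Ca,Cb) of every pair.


Jones polynomial: V(t) = -t^-10 + t^-9 - t^-8 + t^-7 - t^-6 + t^-5 + t^-3
<D> = -A^-9 - A^-1 + A^3 - A^7 + A^11 - A^15 + A^19; writhe -7
components 1, writhe -7 (13 crossings)
3-colorings: 3 of 3^13, det 7 — not tricolorable
note: the span of V is 7, forcing >= 7 crossings in any diagram


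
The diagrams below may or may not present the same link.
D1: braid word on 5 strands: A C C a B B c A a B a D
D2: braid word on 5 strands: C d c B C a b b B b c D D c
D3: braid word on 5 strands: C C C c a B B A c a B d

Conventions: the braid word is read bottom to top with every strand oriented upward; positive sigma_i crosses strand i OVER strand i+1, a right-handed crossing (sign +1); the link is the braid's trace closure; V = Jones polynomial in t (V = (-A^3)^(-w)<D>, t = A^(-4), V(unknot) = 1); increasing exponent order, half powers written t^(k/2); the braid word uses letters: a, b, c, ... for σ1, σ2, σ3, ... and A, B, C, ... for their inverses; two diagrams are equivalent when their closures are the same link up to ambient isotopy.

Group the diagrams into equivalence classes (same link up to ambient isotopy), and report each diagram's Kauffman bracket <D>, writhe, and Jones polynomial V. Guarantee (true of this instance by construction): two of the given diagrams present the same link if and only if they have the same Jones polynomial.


classes: {D1, D3} | {D2}
V(D1) = -t^-6 + t^-5 - t^-4 + 2t^-3 - t^-2 + t^-1  [12 crossings, <D> = A^-8 - A^-4 + 2 - A^4 + A^8 - A^12, w = -4]
V(D2) = t + t^3 - t^4  (w +2, c 14, <D> = -A^-10 + A^-6 + A^2)
D3 (bracket A^-2 - A^2 + 2A^6 - A^10 + A^14 - A^18; 12 crossings at w = -2): V = -t^-6 + t^-5 - t^-4 + 2t^-3 - t^-2 + t^-1
note: comparing 3 Jones polynomials yields 2 groups


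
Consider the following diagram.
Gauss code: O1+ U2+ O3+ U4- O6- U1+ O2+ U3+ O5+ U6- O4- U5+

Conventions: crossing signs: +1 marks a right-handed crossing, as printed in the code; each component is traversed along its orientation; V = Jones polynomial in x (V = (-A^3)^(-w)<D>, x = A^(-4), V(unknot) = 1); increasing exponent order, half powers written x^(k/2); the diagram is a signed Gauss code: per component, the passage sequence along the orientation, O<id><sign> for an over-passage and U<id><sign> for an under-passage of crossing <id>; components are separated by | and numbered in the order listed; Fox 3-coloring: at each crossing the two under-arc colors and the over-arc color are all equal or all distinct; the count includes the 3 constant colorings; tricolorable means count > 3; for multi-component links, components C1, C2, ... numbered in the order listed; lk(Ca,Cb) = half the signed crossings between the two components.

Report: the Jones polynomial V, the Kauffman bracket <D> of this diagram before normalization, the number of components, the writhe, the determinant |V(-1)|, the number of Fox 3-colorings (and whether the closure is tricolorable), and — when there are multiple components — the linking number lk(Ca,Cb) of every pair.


V = x^-1 - 1 + 2x - 2x^2 + 2x^3 - 2x^4 + x^5
<D> = A^-14 - 2A^-10 + 2A^-6 - 2A^-2 + 2A^2 - A^6 + A^10 (w = +2)
1 component over 6 crossings, w = +2
3 Fox colorings among 3^6, |V(-1)| = 11: not tricolorable
why: |V(-1)| = 11: so not tricolorable, since 3 does not divide 11


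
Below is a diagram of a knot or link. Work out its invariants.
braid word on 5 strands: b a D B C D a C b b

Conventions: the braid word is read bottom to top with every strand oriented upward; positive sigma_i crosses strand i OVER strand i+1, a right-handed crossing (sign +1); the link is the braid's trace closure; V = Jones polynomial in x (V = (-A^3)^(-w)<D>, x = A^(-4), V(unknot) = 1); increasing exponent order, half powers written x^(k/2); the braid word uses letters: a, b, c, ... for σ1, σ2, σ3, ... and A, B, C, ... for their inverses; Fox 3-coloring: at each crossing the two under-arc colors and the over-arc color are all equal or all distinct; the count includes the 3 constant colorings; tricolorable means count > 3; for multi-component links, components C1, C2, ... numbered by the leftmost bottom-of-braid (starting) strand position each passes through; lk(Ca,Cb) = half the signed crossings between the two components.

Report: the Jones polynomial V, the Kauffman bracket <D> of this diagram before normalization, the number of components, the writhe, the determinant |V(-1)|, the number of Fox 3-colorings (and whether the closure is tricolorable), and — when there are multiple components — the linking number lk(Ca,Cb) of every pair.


V = -x^-3 + 2x^-2 - 3x^-1 + 4 - 3x + 4x^2 - 2x^3 + x^4 - x^5
<D> = -A^-20 + A^-16 - 2A^-12 + 4A^-8 - 3A^-4 + 4 - 3A^4 + 2A^8 - A^12 (w = 0)
1 component over 10 crossings, w = 0
9 Fox colorings among 3^10, |V(-1)| = 21: tricolorable
why: V spans 8 powers of x: at least 8 crossings in any diagram


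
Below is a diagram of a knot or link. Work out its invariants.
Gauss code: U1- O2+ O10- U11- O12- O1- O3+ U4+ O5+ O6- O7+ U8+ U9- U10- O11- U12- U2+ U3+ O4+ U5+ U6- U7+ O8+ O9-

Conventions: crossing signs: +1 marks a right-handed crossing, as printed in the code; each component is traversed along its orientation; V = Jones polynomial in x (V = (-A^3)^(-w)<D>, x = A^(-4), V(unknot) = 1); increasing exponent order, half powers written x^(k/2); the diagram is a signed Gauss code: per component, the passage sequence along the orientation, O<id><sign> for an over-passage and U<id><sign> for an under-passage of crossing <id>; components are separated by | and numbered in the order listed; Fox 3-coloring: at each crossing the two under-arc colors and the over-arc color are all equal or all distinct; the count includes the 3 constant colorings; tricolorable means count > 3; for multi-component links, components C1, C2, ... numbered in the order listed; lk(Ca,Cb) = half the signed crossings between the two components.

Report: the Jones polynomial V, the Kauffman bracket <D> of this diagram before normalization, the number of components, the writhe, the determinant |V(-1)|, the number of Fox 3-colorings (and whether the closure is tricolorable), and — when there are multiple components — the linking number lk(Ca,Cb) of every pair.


V(x) = -x^-3 + 2x^-2 - 2x^-1 + 3 - 2x + 2x^2 - x^3
bracket: -A^-12 + 2A^-8 - 2A^-4 + 3 - 2A^4 + 2A^8 - A^12, w = 0
1 component, writhe 0, over 12 crossings
det 13, colorings 3 of 3^12 — not tricolorable
observation: palindromic: swapping x for 1/x fixes V


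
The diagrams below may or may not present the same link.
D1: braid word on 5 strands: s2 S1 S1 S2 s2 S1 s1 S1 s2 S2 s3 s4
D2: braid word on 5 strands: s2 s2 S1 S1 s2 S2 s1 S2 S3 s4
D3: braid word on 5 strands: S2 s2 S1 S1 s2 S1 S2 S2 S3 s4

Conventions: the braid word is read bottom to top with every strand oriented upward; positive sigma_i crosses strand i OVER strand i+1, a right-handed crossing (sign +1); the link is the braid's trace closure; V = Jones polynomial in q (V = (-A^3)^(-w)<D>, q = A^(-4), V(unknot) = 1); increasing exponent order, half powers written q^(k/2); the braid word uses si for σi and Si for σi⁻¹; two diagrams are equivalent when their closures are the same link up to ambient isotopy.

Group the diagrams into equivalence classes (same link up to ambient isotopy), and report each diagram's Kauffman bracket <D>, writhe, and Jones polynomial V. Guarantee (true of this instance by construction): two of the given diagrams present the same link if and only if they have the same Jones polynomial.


grouping into links: {D1} | {D2} | {D3}
V(D1) = -q^-4 + q^-3 + q^-1  (w 0, c 12, <D> = A^4 + A^12 - A^16)
V(D2) = 1  (w 0, c 10, <D> = 1)
V(D3) = -q^-6 + q^-5 - q^-4 + 2q^-3 - q^-2 + q^-1  [10 crossings, <D> = A^-8 - A^-4 + 2 - A^4 + A^8 - A^12, w = -4]
why: 3 values of V(q) split the 3 diagrams


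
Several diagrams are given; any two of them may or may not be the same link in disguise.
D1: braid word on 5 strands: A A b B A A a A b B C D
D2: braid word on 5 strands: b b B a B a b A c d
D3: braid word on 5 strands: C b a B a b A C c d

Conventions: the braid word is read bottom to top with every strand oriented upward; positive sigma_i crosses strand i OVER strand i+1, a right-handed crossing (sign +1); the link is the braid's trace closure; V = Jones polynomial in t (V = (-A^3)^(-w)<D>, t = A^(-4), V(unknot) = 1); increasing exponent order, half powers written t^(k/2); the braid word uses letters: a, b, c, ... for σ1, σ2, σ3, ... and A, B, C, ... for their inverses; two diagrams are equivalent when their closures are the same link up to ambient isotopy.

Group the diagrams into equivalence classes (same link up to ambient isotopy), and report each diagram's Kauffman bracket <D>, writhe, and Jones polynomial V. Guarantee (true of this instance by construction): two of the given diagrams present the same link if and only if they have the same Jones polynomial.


equivalence classes: {D1} | {D2, D3}
D1 (bracket A^-14 + A^-10 + A^-6 + A^6; 12 crossings at w = -6): V = t^-6 + t^-3 + t^-2 + t^-1
D2 (bracket A^-4 + A^4 + 2A^12; 10 crossings at w = +4): V = 2 + t^2 + t^4
V(D3) = 2 + t^2 + t^4  [10 crossings, <D> = A^-10 + A^-2 + 2A^6, w = +2]
key observation: 2 values of V(t) split the 3 diagrams


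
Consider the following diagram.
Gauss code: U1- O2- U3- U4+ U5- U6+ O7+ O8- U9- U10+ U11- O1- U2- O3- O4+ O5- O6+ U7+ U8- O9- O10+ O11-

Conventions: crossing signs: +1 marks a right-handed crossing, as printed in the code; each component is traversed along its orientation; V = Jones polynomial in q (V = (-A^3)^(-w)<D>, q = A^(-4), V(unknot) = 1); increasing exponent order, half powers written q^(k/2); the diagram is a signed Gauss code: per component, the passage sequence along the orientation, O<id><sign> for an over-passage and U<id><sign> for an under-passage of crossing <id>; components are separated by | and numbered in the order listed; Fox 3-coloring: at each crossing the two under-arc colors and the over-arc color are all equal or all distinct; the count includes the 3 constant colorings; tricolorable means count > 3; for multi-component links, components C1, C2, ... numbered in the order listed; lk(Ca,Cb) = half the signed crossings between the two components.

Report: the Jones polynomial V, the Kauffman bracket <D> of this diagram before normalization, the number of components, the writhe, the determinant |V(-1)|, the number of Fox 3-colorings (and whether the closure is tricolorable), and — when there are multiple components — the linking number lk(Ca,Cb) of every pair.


V(q) = -q^-4 + q^-3 + q^-1
bracket: -A^-5 - A^3 + A^7, w = -3
1 component, writhe -3, over 11 crossings
det 3, colorings 9 of 3^11 — tricolorable
observation: det 3 = |V(-1)|; divisible by 3, so tricolorable


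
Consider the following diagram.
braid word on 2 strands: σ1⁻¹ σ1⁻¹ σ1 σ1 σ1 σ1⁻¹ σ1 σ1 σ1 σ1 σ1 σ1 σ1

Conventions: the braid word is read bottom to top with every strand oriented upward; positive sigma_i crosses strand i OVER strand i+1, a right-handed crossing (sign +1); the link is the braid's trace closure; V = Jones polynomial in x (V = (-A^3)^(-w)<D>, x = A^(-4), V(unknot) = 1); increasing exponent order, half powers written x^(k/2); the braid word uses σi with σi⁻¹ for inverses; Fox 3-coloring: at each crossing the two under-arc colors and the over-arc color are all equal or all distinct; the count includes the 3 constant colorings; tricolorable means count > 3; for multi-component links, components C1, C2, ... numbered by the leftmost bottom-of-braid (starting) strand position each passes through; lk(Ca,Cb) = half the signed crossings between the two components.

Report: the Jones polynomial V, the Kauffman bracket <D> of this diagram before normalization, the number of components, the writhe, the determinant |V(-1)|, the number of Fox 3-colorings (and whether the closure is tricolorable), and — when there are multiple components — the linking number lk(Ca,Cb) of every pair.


Jones polynomial: V(x) = x^3 + x^5 - x^6 + x^7 - x^8 + x^9 - x^10
<D> = A^-19 - A^-15 + A^-11 - A^-7 + A^-3 - A - A^9; writhe +7
components 1, writhe +7 (13 crossings)
3-colorings: 3 of 3^13, det 7 — not tricolorable
note: free reduction leaves σ1 σ1 σ1 σ1 σ1 σ1 σ1 of the original 13 letters


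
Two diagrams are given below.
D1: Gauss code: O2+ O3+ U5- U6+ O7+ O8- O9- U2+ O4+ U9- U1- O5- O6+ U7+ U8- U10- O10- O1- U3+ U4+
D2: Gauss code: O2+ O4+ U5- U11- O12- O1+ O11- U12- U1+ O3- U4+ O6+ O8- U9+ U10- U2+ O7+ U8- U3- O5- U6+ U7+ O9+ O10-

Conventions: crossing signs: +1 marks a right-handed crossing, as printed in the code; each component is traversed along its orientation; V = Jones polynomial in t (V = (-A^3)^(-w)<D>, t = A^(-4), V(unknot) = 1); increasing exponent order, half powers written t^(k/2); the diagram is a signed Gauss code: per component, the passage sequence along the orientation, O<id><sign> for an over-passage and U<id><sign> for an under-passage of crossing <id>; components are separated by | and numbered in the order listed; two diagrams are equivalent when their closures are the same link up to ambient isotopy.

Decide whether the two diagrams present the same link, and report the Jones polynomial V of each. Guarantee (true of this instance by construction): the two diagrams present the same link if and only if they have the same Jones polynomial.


equivalent: no
V(D1) = 1  (w 0, c 10, <D> = 1)
D2 (bracket A^-16 - A^-12 + A^-8 - 2A^-4 + 2 - A^4 + A^8; 12 crossings at w = 0): V = t^-2 - t^-1 + 2 - 2t + t^2 - t^3 + t^4
why: 2 classes among 2 diagrams; unequal V(t) rules out equality


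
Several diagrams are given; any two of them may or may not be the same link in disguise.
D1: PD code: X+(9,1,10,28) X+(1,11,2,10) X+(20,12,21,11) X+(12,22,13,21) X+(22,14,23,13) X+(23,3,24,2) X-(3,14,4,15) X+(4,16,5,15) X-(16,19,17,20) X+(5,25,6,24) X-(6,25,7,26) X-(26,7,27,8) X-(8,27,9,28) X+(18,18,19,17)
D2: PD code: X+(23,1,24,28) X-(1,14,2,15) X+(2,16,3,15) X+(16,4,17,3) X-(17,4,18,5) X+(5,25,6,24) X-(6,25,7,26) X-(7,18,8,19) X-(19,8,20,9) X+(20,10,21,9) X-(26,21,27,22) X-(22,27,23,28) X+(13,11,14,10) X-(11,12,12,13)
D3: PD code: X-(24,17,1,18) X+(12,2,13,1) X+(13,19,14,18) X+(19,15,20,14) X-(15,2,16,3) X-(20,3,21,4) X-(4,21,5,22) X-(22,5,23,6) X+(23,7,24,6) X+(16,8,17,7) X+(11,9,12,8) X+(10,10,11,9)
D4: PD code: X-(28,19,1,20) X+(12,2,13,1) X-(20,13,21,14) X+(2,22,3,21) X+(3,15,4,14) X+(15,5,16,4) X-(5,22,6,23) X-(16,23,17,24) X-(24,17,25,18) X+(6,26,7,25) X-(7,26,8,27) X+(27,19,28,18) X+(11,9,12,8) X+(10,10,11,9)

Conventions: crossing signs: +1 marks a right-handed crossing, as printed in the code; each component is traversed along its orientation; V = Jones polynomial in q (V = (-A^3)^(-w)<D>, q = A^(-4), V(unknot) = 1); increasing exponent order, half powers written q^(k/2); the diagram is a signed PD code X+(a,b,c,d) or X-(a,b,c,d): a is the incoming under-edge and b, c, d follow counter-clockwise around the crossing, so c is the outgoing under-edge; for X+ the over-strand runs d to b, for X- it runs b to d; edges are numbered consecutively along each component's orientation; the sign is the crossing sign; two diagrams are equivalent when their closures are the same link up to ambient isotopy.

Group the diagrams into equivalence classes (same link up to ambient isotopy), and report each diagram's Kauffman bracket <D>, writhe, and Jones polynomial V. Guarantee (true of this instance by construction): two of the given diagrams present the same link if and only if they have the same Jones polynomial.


grouping into links: {D1} | {D2} | {D3, D4}
V(D1) = q + q^3 - q^4  (w +4, c 14, <D> = -A^-4 + 1 + A^8)
V(D2) = 1  [14 crossings, <D> = A^-6, w = -2]
D3 (bracket -A^-6 + 2A^-2 - 2A^2 + 3A^6 - 2A^10 + 2A^14 - A^18; 12 crossings at w = +2): V = -q^-3 + 2q^-2 - 2q^-1 + 3 - 2q + 2q^2 - q^3
V(D4) = -q^-3 + 2q^-2 - 2q^-1 + 3 - 2q + 2q^2 - q^3  (w +2, c 14, <D> = -A^-6 + 2A^-2 - 2A^2 + 3A^6 - 2A^10 + 2A^14 - A^18)
why: V(q) takes 3 values over 4 diagrams, fixing the grouping


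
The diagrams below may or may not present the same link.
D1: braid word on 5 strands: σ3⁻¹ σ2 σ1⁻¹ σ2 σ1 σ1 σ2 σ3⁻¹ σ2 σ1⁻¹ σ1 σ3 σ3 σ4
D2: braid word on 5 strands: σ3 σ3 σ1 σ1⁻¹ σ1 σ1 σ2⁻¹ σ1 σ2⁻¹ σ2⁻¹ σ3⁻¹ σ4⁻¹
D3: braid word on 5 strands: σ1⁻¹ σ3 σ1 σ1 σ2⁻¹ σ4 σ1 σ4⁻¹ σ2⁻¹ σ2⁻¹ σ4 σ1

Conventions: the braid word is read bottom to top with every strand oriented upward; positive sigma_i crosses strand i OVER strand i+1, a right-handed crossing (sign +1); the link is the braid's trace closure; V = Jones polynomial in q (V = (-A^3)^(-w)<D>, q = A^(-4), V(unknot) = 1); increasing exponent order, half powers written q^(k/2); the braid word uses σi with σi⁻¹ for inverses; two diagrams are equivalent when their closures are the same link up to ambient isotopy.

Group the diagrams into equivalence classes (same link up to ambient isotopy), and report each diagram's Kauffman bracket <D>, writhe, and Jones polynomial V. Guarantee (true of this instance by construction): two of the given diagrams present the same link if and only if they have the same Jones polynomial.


equivalence classes: {D1} | {D2, D3}
D1 (bracket -A^-6 + A^-2 - A^2 + 2A^6 - A^10 + A^14; 14 crossings at w = +6): V = q - q^2 + 2q^3 - q^4 + q^5 - q^6
V(D2) = -q^-3 + 2q^-2 - 2q^-1 + 3 - 2q + 2q^2 - q^3  (w 0, c 12, <D> = -A^-12 + 2A^-8 - 2A^-4 + 3 - 2A^4 + 2A^8 - A^12)
D3 (bracket -A^-6 + 2A^-2 - 2A^2 + 3A^6 - 2A^10 + 2A^14 - A^18; 12 crossings at w = +2): V = -q^-3 + 2q^-2 - 2q^-1 + 3 - 2q + 2q^2 - q^3
key observation: V(q) takes 2 values over 3 diagrams, fixing the grouping


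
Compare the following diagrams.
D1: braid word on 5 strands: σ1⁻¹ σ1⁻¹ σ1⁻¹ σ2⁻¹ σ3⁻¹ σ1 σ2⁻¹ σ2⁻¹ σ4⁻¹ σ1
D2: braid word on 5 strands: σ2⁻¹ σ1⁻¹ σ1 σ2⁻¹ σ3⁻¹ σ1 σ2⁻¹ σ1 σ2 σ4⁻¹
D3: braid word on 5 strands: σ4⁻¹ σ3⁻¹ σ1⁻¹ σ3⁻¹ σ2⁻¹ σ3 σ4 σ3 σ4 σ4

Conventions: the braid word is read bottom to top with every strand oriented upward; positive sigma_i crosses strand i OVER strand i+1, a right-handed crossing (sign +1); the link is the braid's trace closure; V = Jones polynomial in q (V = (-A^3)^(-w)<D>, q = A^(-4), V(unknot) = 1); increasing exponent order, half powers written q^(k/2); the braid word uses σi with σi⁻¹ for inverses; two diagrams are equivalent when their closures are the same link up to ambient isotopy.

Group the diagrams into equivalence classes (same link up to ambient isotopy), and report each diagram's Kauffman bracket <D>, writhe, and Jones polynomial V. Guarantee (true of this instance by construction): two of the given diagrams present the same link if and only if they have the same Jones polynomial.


grouping into links: {D1} | {D2} | {D3}
V(D1) = -q^-6 + q^-5 - q^-4 + 2q^-3 - q^-2 + q^-1  (w -6, c 10, <D> = A^-14 - A^-10 + 2A^-6 - A^-2 + A^2 - A^6)
D2 (bracket A^-14 - A^-10 + A^-6 - A^-2 + A^2; 10 crossings at w = -2): V = q^-2 - q^-1 + 1 - q + q^2
V(D3) = 1  [10 crossings, <D> = 1, w = 0]
why: V(q) takes 3 values over 3 diagrams, fixing the grouping


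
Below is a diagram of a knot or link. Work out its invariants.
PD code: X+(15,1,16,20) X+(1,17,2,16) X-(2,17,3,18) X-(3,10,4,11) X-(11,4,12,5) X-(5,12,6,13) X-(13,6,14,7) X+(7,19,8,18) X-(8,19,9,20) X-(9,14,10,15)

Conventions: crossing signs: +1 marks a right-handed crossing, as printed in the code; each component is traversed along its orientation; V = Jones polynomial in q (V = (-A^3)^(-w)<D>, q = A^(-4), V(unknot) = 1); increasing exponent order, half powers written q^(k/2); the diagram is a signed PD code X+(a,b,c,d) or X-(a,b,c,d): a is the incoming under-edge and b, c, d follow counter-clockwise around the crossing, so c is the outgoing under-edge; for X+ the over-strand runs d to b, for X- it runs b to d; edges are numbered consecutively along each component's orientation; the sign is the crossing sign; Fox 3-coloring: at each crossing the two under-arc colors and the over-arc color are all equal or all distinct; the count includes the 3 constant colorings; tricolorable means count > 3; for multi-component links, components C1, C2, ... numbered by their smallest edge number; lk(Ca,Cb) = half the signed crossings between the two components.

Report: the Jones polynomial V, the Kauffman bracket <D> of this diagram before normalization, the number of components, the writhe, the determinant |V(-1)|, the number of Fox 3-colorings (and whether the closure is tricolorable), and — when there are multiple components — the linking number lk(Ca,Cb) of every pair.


V(q) = -q^-7 + q^-6 - q^-5 + q^-4 + q^-2
bracket: A^-4 + A^4 - A^8 + A^12 - A^16, w = -4
1 component, writhe -4, over 10 crossings
det 5, colorings 3 of 3^10 — not tricolorable
observation: |V(-1)| = 5: so not tricolorable, since 3 does not divide 5


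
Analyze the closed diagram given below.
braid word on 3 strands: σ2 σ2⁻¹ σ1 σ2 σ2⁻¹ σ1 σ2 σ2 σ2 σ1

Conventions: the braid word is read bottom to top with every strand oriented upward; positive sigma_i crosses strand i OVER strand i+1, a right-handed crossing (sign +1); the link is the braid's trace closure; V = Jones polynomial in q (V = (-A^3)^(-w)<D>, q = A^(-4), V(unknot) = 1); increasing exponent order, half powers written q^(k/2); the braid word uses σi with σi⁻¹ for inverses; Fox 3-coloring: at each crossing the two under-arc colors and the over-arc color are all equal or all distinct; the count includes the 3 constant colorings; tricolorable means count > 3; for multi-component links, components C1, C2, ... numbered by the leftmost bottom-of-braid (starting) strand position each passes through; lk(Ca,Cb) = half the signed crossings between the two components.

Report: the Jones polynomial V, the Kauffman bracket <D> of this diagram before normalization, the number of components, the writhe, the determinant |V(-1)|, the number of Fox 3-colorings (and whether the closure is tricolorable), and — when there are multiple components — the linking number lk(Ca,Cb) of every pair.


V = q^2 + 2q^4 - 2q^5 + q^6 - 2q^7 + q^8
<D> = A^-14 - 2A^-10 + A^-6 - 2A^-2 + 2A^2 + A^10 (w = +6)
1 component over 10 crossings, w = +6
27 Fox colorings among 3^10, |V(-1)| = 9: tricolorable
why: V spans 6 powers of q: at least 6 crossings in any diagram


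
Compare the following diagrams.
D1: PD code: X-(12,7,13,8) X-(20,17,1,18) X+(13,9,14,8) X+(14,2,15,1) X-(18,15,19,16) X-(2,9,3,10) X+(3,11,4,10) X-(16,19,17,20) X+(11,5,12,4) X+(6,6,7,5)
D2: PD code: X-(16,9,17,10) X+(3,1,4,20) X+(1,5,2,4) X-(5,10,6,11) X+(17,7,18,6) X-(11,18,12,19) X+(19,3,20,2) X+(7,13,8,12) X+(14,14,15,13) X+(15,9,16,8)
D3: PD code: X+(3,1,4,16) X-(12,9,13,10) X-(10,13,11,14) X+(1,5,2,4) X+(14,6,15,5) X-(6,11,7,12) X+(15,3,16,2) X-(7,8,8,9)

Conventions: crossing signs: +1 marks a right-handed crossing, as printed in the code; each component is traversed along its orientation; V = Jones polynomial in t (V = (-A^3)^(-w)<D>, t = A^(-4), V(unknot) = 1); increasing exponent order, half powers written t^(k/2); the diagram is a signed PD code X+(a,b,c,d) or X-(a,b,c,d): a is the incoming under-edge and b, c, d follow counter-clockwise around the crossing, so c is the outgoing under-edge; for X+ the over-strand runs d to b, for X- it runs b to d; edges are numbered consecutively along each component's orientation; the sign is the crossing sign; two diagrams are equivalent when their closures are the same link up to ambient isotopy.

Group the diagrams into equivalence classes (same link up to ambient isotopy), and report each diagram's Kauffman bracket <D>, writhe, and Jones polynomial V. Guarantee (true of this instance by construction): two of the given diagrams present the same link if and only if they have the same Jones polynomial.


grouping into links: {D1} | {D2} | {D3}
V(D1) = -t^-4 + t^-3 + t^-1  (w 0, c 10, <D> = A^4 + A^12 - A^16)
V(D2) = t^-1 - 1 + 2t - 3t^2 + 3t^3 - 2t^4 + 2t^5 - t^6  (w +4, c 10, <D> = -A^-12 + 2A^-8 - 2A^-4 + 3 - 3A^4 + 2A^8 - A^12 + A^16)
V(D3) = -t^-3 + t^-2 - t^-1 + 3 - t + t^2 - t^3  (w 0, c 8, <D> = -A^-12 + A^-8 - A^-4 + 3 - A^4 + A^8 - A^12)
key observation: 3 values of V(t) split the 3 diagrams


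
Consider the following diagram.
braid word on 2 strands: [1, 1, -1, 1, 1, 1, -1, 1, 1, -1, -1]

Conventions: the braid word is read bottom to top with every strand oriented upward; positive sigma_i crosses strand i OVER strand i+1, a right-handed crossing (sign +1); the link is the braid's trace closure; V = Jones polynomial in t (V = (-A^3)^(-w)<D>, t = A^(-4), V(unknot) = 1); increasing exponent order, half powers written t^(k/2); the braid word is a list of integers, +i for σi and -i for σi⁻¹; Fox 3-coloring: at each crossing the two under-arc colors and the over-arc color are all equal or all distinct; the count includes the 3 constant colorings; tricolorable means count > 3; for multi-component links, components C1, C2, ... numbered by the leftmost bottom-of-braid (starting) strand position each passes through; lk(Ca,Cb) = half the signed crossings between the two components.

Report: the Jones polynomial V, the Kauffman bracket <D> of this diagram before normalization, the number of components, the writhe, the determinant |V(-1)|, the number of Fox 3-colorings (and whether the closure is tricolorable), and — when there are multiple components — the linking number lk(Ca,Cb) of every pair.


V(t) = t + t^3 - t^4
bracket: A^-7 - A^-3 - A^5, w = +3
1 component, writhe +3, over 11 crossings
det 3, colorings 9 of 3^11 — tricolorable
observation: w = +3 shifts under R1 moves; the (-A^3)^(-3) factor cancels that in V


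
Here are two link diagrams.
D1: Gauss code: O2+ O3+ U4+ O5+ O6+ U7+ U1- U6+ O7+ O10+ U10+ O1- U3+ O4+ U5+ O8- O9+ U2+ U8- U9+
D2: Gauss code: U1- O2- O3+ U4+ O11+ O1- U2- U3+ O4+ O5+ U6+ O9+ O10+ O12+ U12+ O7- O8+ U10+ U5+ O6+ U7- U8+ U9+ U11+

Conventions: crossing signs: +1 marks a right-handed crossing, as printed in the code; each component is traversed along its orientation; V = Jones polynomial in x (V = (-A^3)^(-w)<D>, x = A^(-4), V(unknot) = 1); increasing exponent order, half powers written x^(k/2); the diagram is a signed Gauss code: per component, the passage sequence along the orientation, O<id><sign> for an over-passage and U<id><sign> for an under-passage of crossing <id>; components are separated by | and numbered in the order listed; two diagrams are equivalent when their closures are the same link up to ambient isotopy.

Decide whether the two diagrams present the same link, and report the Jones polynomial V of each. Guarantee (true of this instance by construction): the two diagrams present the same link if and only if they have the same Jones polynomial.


equivalent: yes
D1 (bracket -A^2 + A^6 + A^14; 10 crossings at w = +6): V = x + x^3 - x^4
D2 (bracket -A^2 + A^6 + A^14; 12 crossings at w = +6): V = x + x^3 - x^4
key observation: all 2 diagrams share one V(x), hence one class


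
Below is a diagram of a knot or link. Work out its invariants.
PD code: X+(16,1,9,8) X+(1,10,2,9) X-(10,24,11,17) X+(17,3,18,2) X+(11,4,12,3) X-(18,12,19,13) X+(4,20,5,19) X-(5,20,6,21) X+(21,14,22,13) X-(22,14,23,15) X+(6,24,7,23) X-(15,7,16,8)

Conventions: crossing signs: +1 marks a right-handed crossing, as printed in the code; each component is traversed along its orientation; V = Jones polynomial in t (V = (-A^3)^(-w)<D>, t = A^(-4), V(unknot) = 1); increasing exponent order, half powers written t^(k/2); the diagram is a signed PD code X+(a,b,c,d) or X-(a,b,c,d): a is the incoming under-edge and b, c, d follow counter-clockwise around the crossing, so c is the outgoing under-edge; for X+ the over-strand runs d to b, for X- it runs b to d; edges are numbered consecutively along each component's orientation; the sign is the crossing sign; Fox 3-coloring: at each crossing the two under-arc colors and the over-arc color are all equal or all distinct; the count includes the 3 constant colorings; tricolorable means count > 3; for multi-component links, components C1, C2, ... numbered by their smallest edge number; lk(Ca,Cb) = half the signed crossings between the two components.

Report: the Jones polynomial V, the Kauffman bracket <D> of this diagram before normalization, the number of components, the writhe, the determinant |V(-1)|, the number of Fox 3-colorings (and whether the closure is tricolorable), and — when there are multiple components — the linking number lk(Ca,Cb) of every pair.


V = 2 + t^2 + t^4
<D> = A^-10 + A^-2 + 2A^6 (w = +2)
3 components over 12 crossings, w = +2
lk(C1,C2): +1
lk(C1,C3) = +1
linking number lk(C2,C3) = -1
3 Fox colorings among 3^12, |V(-1)| = 4: not tricolorable
why: w = +2 (over 12 crossings) is diagram-only; (-A^3)^(-2) removes it from V


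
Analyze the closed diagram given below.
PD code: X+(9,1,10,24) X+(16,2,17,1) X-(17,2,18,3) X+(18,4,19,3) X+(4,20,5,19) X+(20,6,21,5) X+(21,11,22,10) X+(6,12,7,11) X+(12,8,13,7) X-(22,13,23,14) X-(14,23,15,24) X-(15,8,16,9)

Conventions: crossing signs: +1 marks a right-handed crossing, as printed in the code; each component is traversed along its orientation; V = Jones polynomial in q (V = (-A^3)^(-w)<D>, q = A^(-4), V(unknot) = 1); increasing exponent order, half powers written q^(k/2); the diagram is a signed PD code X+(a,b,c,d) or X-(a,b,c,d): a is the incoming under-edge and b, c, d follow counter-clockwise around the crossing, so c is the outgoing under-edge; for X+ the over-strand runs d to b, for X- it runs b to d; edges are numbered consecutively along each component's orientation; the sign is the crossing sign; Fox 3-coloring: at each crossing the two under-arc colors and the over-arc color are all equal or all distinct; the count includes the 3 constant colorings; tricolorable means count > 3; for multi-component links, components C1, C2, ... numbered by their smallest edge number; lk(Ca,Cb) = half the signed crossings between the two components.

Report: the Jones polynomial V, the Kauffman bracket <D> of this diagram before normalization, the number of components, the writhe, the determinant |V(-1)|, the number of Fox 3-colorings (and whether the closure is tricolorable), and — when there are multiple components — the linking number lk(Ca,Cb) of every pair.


V = q - q^2 + 2q^3 - q^4 + q^5 - q^6
<D> = -A^-12 + A^-8 - A^-4 + 2 - A^4 + A^8 (w = +4)
1 component over 12 crossings, w = +4
3 Fox colorings among 3^12, |V(-1)| = 7: not tricolorable
why: det 7 = |V(-1)|; not divisible by 3, so not tricolorable


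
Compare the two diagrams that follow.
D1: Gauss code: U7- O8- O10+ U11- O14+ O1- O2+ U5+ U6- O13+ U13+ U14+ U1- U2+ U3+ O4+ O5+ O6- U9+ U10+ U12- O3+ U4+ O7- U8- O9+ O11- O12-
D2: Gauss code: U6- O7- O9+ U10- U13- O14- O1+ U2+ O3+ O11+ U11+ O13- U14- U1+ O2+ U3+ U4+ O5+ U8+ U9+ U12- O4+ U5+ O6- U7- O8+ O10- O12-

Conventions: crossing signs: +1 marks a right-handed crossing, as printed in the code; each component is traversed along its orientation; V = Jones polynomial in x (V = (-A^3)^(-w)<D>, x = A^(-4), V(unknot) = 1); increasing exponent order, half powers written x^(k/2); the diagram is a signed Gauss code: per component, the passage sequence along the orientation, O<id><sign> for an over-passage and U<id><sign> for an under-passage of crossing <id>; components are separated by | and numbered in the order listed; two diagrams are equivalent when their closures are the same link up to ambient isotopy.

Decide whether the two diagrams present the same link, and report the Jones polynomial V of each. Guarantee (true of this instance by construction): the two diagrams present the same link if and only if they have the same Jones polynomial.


equivalent: yes
D1 (bracket -A^-6 + A^-2 - A^2 + 3A^6 - A^10 + A^14 - A^18; 14 crossings at w = +2): V = -x^-3 + x^-2 - x^-1 + 3 - x + x^2 - x^3
V(D2) = -x^-3 + x^-2 - x^-1 + 3 - x + x^2 - x^3  (w +2, c 14, <D> = -A^-6 + A^-2 - A^2 + 3A^6 - A^10 + A^14 - A^18)
key observation: Reidemeister moves carry D1 (14 crossings) to D2 (14)


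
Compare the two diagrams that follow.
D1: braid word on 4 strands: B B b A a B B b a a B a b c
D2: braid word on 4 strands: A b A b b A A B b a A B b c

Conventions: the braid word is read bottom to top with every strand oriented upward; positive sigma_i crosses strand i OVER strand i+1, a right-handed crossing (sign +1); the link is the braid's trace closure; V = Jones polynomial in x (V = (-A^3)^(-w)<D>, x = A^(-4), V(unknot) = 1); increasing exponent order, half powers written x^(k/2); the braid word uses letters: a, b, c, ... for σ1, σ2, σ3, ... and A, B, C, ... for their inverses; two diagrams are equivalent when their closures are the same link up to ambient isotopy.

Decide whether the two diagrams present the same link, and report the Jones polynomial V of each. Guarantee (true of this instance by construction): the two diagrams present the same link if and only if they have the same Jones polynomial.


same link: no
V(D1) = -x^(-3/2) + x^(-1/2) - 2x^(1/2) + x^(3/2) - 2x^(5/2) + x^(7/2)  [14 crossings, <D> = A^-8 - 2A^-4 + 1 - 2A^4 + A^8 - A^12, w = +2]
V(D2) = -x^(-9/2) + 2x^(-7/2) - 3x^(-5/2) + 3x^(-3/2) - 4x^(-1/2) + 2x^(1/2) - 2x^(3/2) + x^(5/2)  [14 crossings, <D> = A^-10 - 2A^-6 + 2A^-2 - 4A^2 + 3A^6 - 3A^10 + 2A^14 - A^18, w = 0]
insight: V(x) takes 2 values over 2 diagrams, fixing the grouping


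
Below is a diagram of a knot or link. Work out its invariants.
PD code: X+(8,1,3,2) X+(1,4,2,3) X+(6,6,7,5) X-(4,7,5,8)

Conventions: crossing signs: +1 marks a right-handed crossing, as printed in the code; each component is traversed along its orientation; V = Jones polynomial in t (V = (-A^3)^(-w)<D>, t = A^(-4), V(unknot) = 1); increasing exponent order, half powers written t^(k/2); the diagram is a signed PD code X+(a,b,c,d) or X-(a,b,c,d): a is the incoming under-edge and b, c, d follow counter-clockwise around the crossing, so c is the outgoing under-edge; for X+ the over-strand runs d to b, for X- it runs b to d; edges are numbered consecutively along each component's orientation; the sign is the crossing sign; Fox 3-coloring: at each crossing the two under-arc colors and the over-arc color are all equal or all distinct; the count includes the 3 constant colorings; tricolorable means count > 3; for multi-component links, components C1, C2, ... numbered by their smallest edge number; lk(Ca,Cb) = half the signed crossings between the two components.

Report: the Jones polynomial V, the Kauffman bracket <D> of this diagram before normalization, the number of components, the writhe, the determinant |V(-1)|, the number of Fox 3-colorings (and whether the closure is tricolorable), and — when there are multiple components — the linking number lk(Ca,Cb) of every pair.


Jones polynomial: V(t) = -t^(1/2) - t^(5/2)
<D> = -A^-4 - A^4; writhe +2
components 2, writhe +2 (4 crossings)
linking number lk(C1,C2) = +1
3-colorings: 3 of 3^4, det 2 — not tricolorable
note: span 2 respects span(V) <= c + mu - 1 = 5 for this 2-component diagram
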